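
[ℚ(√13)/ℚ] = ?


√13 has minimal polynomial x² - 13 (irreducible over ℚ since 13 is squarefree)

[ℚ(√13)/ℚ] = 2


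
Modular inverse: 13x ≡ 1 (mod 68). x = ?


Use the extended Euclidean algorithm to write 1 = 13·s + 68·t; then s mod 68 is the inverse.
Euclidean algorithm:
  13 = 0·68 + 13
  68 = 5·13 + 3
  13 = 4·3 + 1
  3 = 3·1 + 0
gcd(13,68) = 1
Back-substitution gives: 13·(21) + 68·(-4) = 1
So 13⁻¹ ≡ 21 ≡ 21 (mod 68)
Check: 13 × 21 = 273 ≡ 1 (mod 68) ✓

13⁻¹ ≡ 21 (mod 68)


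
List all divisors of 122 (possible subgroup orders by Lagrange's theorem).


Lagrange's theorem: |H| divides |G|
|G| = 122
Divisors of 122: 1, 2, 61, 122

Possible subgroup orders: {1, 2, 61, 122}


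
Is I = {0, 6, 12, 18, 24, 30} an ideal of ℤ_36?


Check ideal conditions for I = {0, 6, 12, 18, 24, 30} in ℤ_36:
(1) I is an additive subgroup? Yes
(2) For r ∈ ℤ_36 and a ∈ I: r·a ∈ I? Yes

Yes, I is an ideal of ℤ_36


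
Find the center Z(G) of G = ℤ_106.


Z(G) = {g ∈ G | gx = xg for all x ∈ G}
ℤ_106 is abelian, so Z(G) = G

Z(ℤ_106) = ℤ_106


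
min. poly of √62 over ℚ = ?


√62 satisfies x² - 62 = 0, irreducible over ℚ since 62 is squarefree

Minimal polynomial: x² - 62


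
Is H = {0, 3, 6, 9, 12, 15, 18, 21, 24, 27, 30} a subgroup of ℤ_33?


Subgroup test for H = {0, 3, 6, 9, 12, 15, 18, 21, 24, 27, 30} in (ℤ_33, +):
(1) 0 ∈ H? Yes
(2) Closure: for all a,b ∈ H, (a+b) mod 33 ∈ H? Yes
(3) Inverses: for all a ∈ H, -a mod 33 ∈ H? Yes

Yes, H is a subgroup of ℤ_33


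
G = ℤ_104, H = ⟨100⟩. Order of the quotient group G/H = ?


|⟨100⟩| = n / gcd(100, 104) = 104 / 4 = 26
H is normal (ℤ_104 is abelian).
|G/H| = |G| / |H| = 104 / 26 = 4

|G/H| = 4


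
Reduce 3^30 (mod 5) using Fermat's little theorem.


Fermat's little theorem: if p is prime and gcd(a,p)=1, then a^(p-1) ≡ 1 (mod p)
p = 5 is prime, gcd(3,5) = 1
Reduce exponent: 30 mod 4 = 2
So 3^30 ≡ 3^2 (mod 5)
3^2 mod 5 = 4

3^30 ≡ 4 (mod 5)


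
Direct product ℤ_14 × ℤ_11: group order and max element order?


|ℤ_14 × ℤ_11| = 14 × 11 = 154
Max element order = lcm(14,11) = 154
Cyclic? Yes (gcd=1)

|ℤ_14×ℤ_11| = 154, max element order = 154


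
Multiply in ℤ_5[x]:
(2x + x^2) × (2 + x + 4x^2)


Expand and collect like terms; reduce coefficients mod 5:
x^0: 0·2 = 0 ≡ 0 (mod 5)
x^1: 0·1 + 2·2 = 4 ≡ 4 (mod 5)
x^2: 0·4 + 2·1 + 1·2 = 4 ≡ 4 (mod 5)
x^3: 2·4 + 1·1 = 9 ≡ 4 (mod 5)
x^4: 1·4 = 4 ≡ 4 (mod 5)
Result: 4x + 4x^2 + 4x^3 + 4x^4

f · g = 4x + 4x^2 + 4x^3 + 4x^4


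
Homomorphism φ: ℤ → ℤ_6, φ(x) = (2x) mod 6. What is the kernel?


Kernel = preimage of identity
ker(φ) = {x ∈ ℤ : 2x ≡ 0 (mod 6)}. gcd(2,6) = 2, so 2x ≡ 0 (mod 6) ⟺ x ≡ 0 (mod 6/2 = 3). Hence ker(φ) = 3ℤ

ker(φ) = 3ℤ


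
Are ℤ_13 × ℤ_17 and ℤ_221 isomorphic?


Comparing ℤ_13 × ℤ_17 and ℤ_221:
gcd(13,17) = 1, so ℤ_13 × ℤ_17 ≅ ℤ_221 (CRT)

Yes, ℤ_13 × ℤ_17 ≅ ℤ_221


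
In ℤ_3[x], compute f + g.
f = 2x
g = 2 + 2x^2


Add coefficients mod 3:
x^0: 0 + 2 = 2 (mod 3)
x^1: 2 + 0 = 2 (mod 3)
x^2: 0 + 2 = 2 (mod 3)
Result: 2 + 2x + 2x^2

f + g = 2 + 2x + 2x^2


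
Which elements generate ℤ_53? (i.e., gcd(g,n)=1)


g generates ℤ_n iff gcd(g,n) = 1
Prime factors of 53: 53
Generators are g ∈ {1,...,52} not divisible by any of these primes.
Generators: {1, 2, 3, 4, 5, 6, 7, 8, 9, 10, 11, 12, 13, 14, 15, 16, 17, 18, 19, 20, 21, 22, 23, 24, 25, 26, 27, 28, 29, 30, 31, 32, 33, 34, 35, 36, 37, 38, 39, 40, 41, 42, 43, 44, 45, 46, 47, 48, 49, 50, 51, 52}
Number of generators = φ(53) = 52

Generators of ℤ_53 = {1, 2, 3, 4, 5, 6, 7, 8, 9, 10, 11, 12, 13, 14, 15, 16, 17, 18, 19, 20, 21, 22, 23, 24, 25, 26, 27, 28, 29, 30, 31, 32, 33, 34, 35, 36, 37, 38, 39, 40, 41, 42, 43, 44, 45, 46, 47, 48, 49, 50, 51, 52}


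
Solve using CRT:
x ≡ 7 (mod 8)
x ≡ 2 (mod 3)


m₁ = 8, m₂ = 3, gcd = 1, so CRT applies. M = m₁·m₂ = 24
Let M₁ = M/m₁ = 3, M₂ = M/m₂ = 8
Find y₁ ≡ M₁⁻¹ (mod m₁): 3⁻¹ ≡ 3 (mod 8)
Find y₂ ≡ M₂⁻¹ (mod m₂): 8⁻¹ ≡ 2 (mod 3)
x = a₁·M₁·y₁ + a₂·M₂·y₂ = 7·3·3 + 2·8·2 = 95
Reduce mod 24: x ≡ 23
Check: 23 mod 8 = 7 ✓, 23 mod 3 = 2 ✓

x ≡ 23 (mod 24)


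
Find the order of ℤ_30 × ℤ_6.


|A × B| = |A| · |B|
|ℤ_30 × ℤ_6| = 30 × 6 = 180

|ℤ_30 × ℤ_6| = 180


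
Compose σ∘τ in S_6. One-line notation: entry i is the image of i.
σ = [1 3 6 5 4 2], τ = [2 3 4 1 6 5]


σ∘τ: apply τ first, then σ
1 →τ 2 →σ 3
2 →τ 3 →σ 6
3 →τ 4 →σ 5
4 →τ 1 →σ 1
5 →τ 6 →σ 2
6 →τ 5 →σ 4

σ∘τ = [3 6 5 1 2 4]


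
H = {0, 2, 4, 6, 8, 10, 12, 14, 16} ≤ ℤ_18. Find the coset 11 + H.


11 + H = {11 + h (mod 18) : h ∈ H}
11+0=11, 11+2=13, 11+4=15, 11+6=17, 11+8=1, 11+10=3, 11+12=5, 11+14=7, 11+16=9
11 + H = {1, 3, 5, 7, 9, 11, 13, 15, 17} = 1 + H

11 + H = {1, 3, 5, 7, 9, 11, 13, 15, 17}


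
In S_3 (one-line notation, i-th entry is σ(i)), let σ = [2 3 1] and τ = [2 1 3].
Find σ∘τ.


σ∘τ: apply τ first, then σ
1 →τ 2 →σ 3
2 →τ 1 →σ 2
3 →τ 3 →σ 1

σ∘τ = [3 2 1]


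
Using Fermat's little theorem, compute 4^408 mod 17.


Fermat's little theorem: if p is prime and gcd(a,p)=1, then a^(p-1) ≡ 1 (mod p)
p = 17 is prime, gcd(4,17) = 1
Reduce exponent: 408 mod 16 = 8
So 4^408 ≡ 4^8 (mod 17)
4^8 mod 17 = 1

4^408 ≡ 1 (mod 17)


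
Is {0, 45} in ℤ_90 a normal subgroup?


H = {0, 45} in ℤ_90
ℤ_90 is abelian; every subgroup of an abelian group is normal

Yes, normal subgroup


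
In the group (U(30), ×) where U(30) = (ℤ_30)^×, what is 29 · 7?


Operation: multiplication mod 30
29 · 7 = (a × b) mod 30 with a = 29, b = 7

29 · 7 = 23


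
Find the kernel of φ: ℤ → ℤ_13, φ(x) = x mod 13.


Kernel = preimage of identity
ker(φ) = {x ∈ ℤ : x ≡ 0 (mod 13)} = 13ℤ = {0, ±13, ±26, ...}

ker(φ) = 13ℤ


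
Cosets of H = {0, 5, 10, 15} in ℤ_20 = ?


H = {0, 5, 10, 15}, |H| = 4
Number of cosets = |G|/|H| = 20/4 = 5
0 + H = {0, 5, 10, 15}
1 + H = {1, 6, 11, 16}
2 + H = {2, 7, 12, 17}
3 + H = {3, 8, 13, 18}
4 + H = {4, 9, 14, 19}

Cosets: 0+H={0,5,10,15}; 1+H={1,6,11,16}; 2+H={2,7,12,17}; 3+H={3,8,13,18}; 4+H={4,9,14,19}


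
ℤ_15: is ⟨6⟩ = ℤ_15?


g generates ℤ_n iff gcd(g, n) = 1
gcd(6, 15) = 3
Since gcd = 3 ≠ 1, ⟨6⟩ has order 5 < 15, so 6 is not a generator.

No, 6 does not generate ℤ_15


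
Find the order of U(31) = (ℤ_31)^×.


U(n) is the group of units mod n; |U(n)| = φ(n)
|U(31)| = φ(31) = 30

|U(31) = (ℤ_31)^×| = 30


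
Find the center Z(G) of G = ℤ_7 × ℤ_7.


Z(G) = {g ∈ G | gx = xg for all x ∈ G}
Direct product of abelian groups is abelian, so Z(G) = G

Z(ℤ_7 × ℤ_7) = ℤ_7 × ℤ_7


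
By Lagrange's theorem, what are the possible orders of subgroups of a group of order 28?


Lagrange's theorem: |H| divides |G|
|G| = 28
Divisors of 28: 1, 2, 4, 7, 14, 28

Possible subgroup orders: {1, 2, 4, 7, 14, 28}


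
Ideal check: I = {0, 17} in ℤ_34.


Check ideal conditions for I = {0, 17} in ℤ_34:
(1) I is an additive subgroup? Yes
(2) For r ∈ ℤ_34 and a ∈ I: r·a ∈ I? Yes

Yes, I is an ideal of ℤ_34


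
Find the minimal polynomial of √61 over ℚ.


√61 satisfies x² - 61 = 0, irreducible over ℚ since 61 is squarefree

Minimal polynomial: x² - 61


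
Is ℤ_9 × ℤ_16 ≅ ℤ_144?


Comparing ℤ_9 × ℤ_16 and ℤ_144:
gcd(9,16) = 1, so ℤ_9 × ℤ_16 ≅ ℤ_144 (CRT)

Yes, ℤ_9 × ℤ_16 ≅ ℤ_144


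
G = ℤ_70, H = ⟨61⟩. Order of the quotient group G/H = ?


|⟨61⟩| = n / gcd(61, 70) = 70 / 1 = 70
H is normal (ℤ_70 is abelian).
|G/H| = |G| / |H| = 70 / 70 = 1

|G/H| = 1


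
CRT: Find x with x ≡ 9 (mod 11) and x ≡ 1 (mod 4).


m₁ = 11, m₂ = 4, gcd = 1, so CRT applies. M = m₁·m₂ = 44
Let M₁ = M/m₁ = 4, M₂ = M/m₂ = 11
Find y₁ ≡ M₁⁻¹ (mod m₁): 4⁻¹ ≡ 3 (mod 11)
Find y₂ ≡ M₂⁻¹ (mod m₂): 11⁻¹ ≡ 3 (mod 4)
x = a₁·M₁·y₁ + a₂·M₂·y₂ = 9·4·3 + 1·11·3 = 141
Reduce mod 44: x ≡ 9
Check: 9 mod 11 = 9 ✓, 9 mod 4 = 1 ✓

x ≡ 9 (mod 44)


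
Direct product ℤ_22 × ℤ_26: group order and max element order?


|ℤ_22 × ℤ_26| = 22 × 26 = 572
Max element order = lcm(22,26) = 286
Cyclic? No (gcd=2)

|ℤ_22×ℤ_26| = 572, max element order = 286


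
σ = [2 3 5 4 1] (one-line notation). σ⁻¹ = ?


To find σ⁻¹, swap domain and range:
σ(1) = 2 → σ⁻¹(2) = 1
σ(2) = 3 → σ⁻¹(3) = 2
σ(3) = 5 → σ⁻¹(5) = 3
σ(4) = 4 → σ⁻¹(4) = 4
σ(5) = 1 → σ⁻¹(1) = 5

σ⁻¹ = [5 1 2 4 3]


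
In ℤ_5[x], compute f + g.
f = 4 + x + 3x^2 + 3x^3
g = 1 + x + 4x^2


Add coefficients mod 5:
x^0: 4 + 1 = 0 (mod 5)
x^1: 1 + 1 = 2 (mod 5)
x^2: 3 + 4 = 2 (mod 5)
x^3: 3 + 0 = 3 (mod 5)
Result: 2x + 2x^2 + 3x^3

f + g = 2x + 2x^2 + 3x^3


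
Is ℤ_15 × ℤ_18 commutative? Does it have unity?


Direct product ring; commutative with unity (1,1); but (1,0)·(0,1) = (0,0) gives zero divisors, so not an integral domain
Commutative: Yes
Integral domain: No
Has unity: Yes

ℤ_15 × ℤ_18: Commutative=Yes, Unity=Yes


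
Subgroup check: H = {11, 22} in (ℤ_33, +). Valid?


Subgroup test for H = {11, 22} in (ℤ_33, +):
(1) 0 ∈ H? No
(2) Closure: for all a,b ∈ H, (a+b) mod 33 ∈ H? No  [counterexample: 11 + 22 = 0 ∉ H]
(3) Inverses: for all a ∈ H, -a mod 33 ∈ H? Yes

No, H is not a subgroup of ℤ_33


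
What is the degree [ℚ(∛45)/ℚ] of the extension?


∛45 has minimal polynomial x³ - 45 (irreducible over ℚ since 45 is not a perfect cube)

[ℚ(∛45)/ℚ] = 3


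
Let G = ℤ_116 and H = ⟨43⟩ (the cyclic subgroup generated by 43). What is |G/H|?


|⟨43⟩| = n / gcd(43, 116) = 116 / 1 = 116
H is normal (ℤ_116 is abelian).
|G/H| = |G| / |H| = 116 / 116 = 1

|G/H| = 1


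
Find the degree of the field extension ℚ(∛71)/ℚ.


∛71 has minimal polynomial x³ - 71 (irreducible over ℚ since 71 is not a perfect cube)

[ℚ(∛71)/ℚ] = 3


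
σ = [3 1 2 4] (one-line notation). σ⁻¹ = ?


To find σ⁻¹, swap domain and range:
σ(1) = 3 → σ⁻¹(3) = 1
σ(2) = 1 → σ⁻¹(1) = 2
σ(3) = 2 → σ⁻¹(2) = 3
σ(4) = 4 → σ⁻¹(4) = 4

σ⁻¹ = [2 3 1 4]


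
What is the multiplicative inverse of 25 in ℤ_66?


Use the extended Euclidean algorithm to write 1 = 25·s + 66·t; then s mod 66 is the inverse.
Euclidean algorithm:
  25 = 0·66 + 25
  66 = 2·25 + 16
  25 = 1·16 + 9
  16 = 1·9 + 7
  9 = 1·7 + 2
  7 = 3·2 + 1
  2 = 2·1 + 0
gcd(25,66) = 1
Back-substitution gives: 25·(-29) + 66·(11) = 1
So 25⁻¹ ≡ -29 ≡ 37 (mod 66)
Check: 25 × 37 = 925 ≡ 1 (mod 66) ✓

25⁻¹ ≡ 37 (mod 66)


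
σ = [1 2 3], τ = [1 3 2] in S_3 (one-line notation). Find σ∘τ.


σ∘τ: apply τ first, then σ
1 →τ 1 →σ 1
2 →τ 3 →σ 3
3 →τ 2 →σ 2

σ∘τ = [1 3 2]


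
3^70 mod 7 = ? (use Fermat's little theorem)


Fermat's little theorem: if p is prime and gcd(a,p)=1, then a^(p-1) ≡ 1 (mod p)
p = 7 is prime, gcd(3,7) = 1
Reduce exponent: 70 mod 6 = 4
So 3^70 ≡ 3^4 (mod 7)
3^4 mod 7 = 4

3^70 ≡ 4 (mod 7)


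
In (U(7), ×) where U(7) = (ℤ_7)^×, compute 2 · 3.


Operation: multiplication mod 7
2 · 3 = (a × b) mod 7 with a = 2, b = 3

2 · 3 = 6


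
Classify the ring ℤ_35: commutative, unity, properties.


ℤ_35 is a commutative ring with unity 1; 35 = 5×7 is composite, so 5·7 ≡ 0 gives zero divisors (not an integral domain)
Commutative: Yes
Integral domain: No
Has unity: Yes

ℤ_35: Commutative=Yes, Unity=Yes


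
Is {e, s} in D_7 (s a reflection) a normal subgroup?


H = {e, s} in D_7 (s a reflection)
r·s·r⁻¹ = sr⁻² ≠ s for n ≥ 3, so {e, s} is not closed under conjugation

No, not a normal subgroup


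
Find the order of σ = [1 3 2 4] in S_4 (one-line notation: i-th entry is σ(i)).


Cycle decomposition: (2 3)
Cycle lengths: 2
Order = lcm(2) = 2

ord(σ) = 2


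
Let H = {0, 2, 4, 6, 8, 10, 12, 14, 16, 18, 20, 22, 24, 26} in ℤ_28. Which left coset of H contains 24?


24 + H = {24 + h (mod 28) : h ∈ H}
24+0=24, 24+2=26, 24+4=0, 24+6=2, 24+8=4, 24+10=6, 24+12=8, 24+14=10, 24+16=12, 24+18=14, 24+20=16, 24+22=18, 24+24=20, 24+26=22
24 + H = {0, 2, 4, 6, 8, 10, 12, 14, 16, 18, 20, 22, 24, 26} = 0 + H

24 + H = {0, 2, 4, 6, 8, 10, 12, 14, 16, 18, 20, 22, 24, 26}


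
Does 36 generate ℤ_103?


g generates ℤ_n iff gcd(g, n) = 1
gcd(36, 103) = 1
Since gcd = 1, 36 is a generator.

Yes, 36 generates ℤ_103


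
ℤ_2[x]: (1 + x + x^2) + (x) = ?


Add coefficients mod 2:
x^0: 1 + 0 = 1 (mod 2)
x^1: 1 + 1 = 0 (mod 2)
x^2: 1 + 0 = 1 (mod 2)
Result: 1 + x^2

f + g = 1 + x^2


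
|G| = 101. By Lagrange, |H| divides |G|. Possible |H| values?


Lagrange's theorem: |H| divides |G|
|G| = 101
Divisors of 101: 1, 101

Possible subgroup orders: {1, 101}


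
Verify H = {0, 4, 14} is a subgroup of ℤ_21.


Subgroup test for H = {0, 4, 14} in (ℤ_21, +):
(1) 0 ∈ H? Yes
(2) Closure: for all a,b ∈ H, (a+b) mod 21 ∈ H? No  [counterexample: 4 + 4 = 8 ∉ H]
(3) Inverses: for all a ∈ H, -a mod 21 ∈ H? No

No, H is not a subgroup of ℤ_21


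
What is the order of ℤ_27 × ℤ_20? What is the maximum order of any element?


|ℤ_27 × ℤ_20| = 27 × 20 = 540
Max element order = lcm(27,20) = 540
Cyclic? Yes (gcd=1)

|ℤ_27×ℤ_20| = 540, max element order = 540


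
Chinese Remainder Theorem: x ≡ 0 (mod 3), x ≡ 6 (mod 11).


m₁ = 3, m₂ = 11, gcd = 1, so CRT applies. M = m₁·m₂ = 33
Let M₁ = M/m₁ = 11, M₂ = M/m₂ = 3
Find y₁ ≡ M₁⁻¹ (mod m₁): 11⁻¹ ≡ 2 (mod 3)
Find y₂ ≡ M₂⁻¹ (mod m₂): 3⁻¹ ≡ 4 (mod 11)
x = a₁·M₁·y₁ + a₂·M₂·y₂ = 0·11·2 + 6·3·4 = 72
Reduce mod 33: x ≡ 6
Check: 6 mod 3 = 0 ✓, 6 mod 11 = 6 ✓

x ≡ 6 (mod 33)


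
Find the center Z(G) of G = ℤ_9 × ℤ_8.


Z(G) = {g ∈ G | gx = xg for all x ∈ G}
Direct product of abelian groups is abelian, so Z(G) = G

Z(ℤ_9 × ℤ_8) = ℤ_9 × ℤ_8


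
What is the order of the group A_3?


|A_n| = n!/2 (even permutations)
|A_3| = 3!/2 = 6/2 = 3

|A_3| = 3


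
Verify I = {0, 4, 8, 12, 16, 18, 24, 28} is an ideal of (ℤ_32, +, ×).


Check ideal conditions for I = {0, 4, 8, 12, 16, 18, 24, 28} in ℤ_32:
(1) I is an additive subgroup? No
(2) For r ∈ ℤ_32 and a ∈ I: r·a ∈ I? No  [counterexample: r=3, a=18, r·a mod 32 = 22 ∉ I]

No, I is not an ideal of ℤ_32


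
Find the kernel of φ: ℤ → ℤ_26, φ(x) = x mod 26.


Kernel = preimage of identity
ker(φ) = {x ∈ ℤ : x ≡ 0 (mod 26)} = 26ℤ = {0, ±26, ±52, ...}

ker(φ) = 26ℤ


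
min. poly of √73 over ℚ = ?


√73 satisfies x² - 73 = 0, irreducible over ℚ since 73 is squarefree

Minimal polynomial: x² - 73


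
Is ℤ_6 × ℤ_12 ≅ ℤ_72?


Comparing ℤ_6 × ℤ_12 and ℤ_72:
gcd(6,12) = 6 ≠ 1. Max element order in ℤ_6×ℤ_12 is lcm(6,12) = 12 < 72, so it has no element of order 72

No, ℤ_6 × ℤ_12 ≇ ℤ_72


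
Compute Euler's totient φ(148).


Factor n: 148 = 2^2 × 37
φ(n) = n · ∏(1 - 1/p) over distinct primes p | n
φ(148) = 148 · (1 - 1/2) · (1 - 1/37) = 72

φ(148) = 72


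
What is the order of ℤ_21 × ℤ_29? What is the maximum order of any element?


|ℤ_21 × ℤ_29| = 21 × 29 = 609
Max element order = lcm(21,29) = 609
Cyclic? Yes (gcd=1)

|ℤ_21×ℤ_29| = 609, max element order = 609


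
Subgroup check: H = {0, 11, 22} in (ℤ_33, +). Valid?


Subgroup test for H = {0, 11, 22} in (ℤ_33, +):
(1) 0 ∈ H? Yes
(2) Closure: for all a,b ∈ H, (a+b) mod 33 ∈ H? Yes
(3) Inverses: for all a ∈ H, -a mod 33 ∈ H? Yes

Yes, H is a subgroup of ℤ_33


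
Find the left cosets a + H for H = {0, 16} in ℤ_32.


H = {0, 16}, |H| = 2
Number of cosets = |G|/|H| = 32/2 = 16
0 + H = {0, 16}
1 + H = {1, 17}
2 + H = {2, 18}
3 + H = {3, 19}
4 + H = {4, 20}
5 + H = {5, 21}
6 + H = {6, 22}
7 + H = {7, 23}
8 + H = {8, 24}
9 + H = {9, 25}
10 + H = {10, 26}
11 + H = {11, 27}
12 + H = {12, 28}
13 + H = {13, 29}
14 + H = {14, 30}
15 + H = {15, 31}

Cosets: 0+H={0,16}; 1+H={1,17}; 2+H={2,18}; 3+H={3,19}; 4+H={4,20}; 5+H={5,21}; 6+H={6,22}; 7+H={7,23}; 8+H={8,24}; 9+H={9,25}; 10+H={10,26}; 11+H={11,27}; 12+H={12,28}; 13+H={13,29}; 14+H={14,30}; 15+H={15,31}


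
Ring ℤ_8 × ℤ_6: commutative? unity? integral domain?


Direct product ring; commutative with unity (1,1); but (1,0)·(0,1) = (0,0) gives zero divisors, so not an integral domain
Commutative: Yes
Integral domain: No
Has unity: Yes

ℤ_8 × ℤ_6: Commutative=Yes, Unity=Yes


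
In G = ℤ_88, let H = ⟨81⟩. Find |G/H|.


|⟨81⟩| = n / gcd(81, 88) = 88 / 1 = 88
H is normal (ℤ_88 is abelian).
|G/H| = |G| / |H| = 88 / 88 = 1

|G/H| = 1


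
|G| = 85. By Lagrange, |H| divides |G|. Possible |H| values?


Lagrange's theorem: |H| divides |G|
|G| = 85
Divisors of 85: 1, 5, 17, 85

Possible subgroup orders: {1, 5, 17, 85}


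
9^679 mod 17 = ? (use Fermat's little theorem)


Fermat's little theorem: if p is prime and gcd(a,p)=1, then a^(p-1) ≡ 1 (mod p)
p = 17 is prime, gcd(9,17) = 1
Reduce exponent: 679 mod 16 = 7
So 9^679 ≡ 9^7 (mod 17)
9^7 mod 17 = 2

9^679 ≡ 2 (mod 17)


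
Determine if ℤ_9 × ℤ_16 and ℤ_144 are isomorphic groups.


Comparing ℤ_9 × ℤ_16 and ℤ_144:
gcd(9,16) = 1, so ℤ_9 × ℤ_16 ≅ ℤ_144 (CRT)

Yes, ℤ_9 × ℤ_16 ≅ ℤ_144


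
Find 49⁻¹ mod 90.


Use the extended Euclidean algorithm to write 1 = 49·s + 90·t; then s mod 90 is the inverse.
Euclidean algorithm:
  49 = 0·90 + 49
  90 = 1·49 + 41
  49 = 1·41 + 8
  41 = 5·8 + 1
  8 = 8·1 + 0
gcd(49,90) = 1
Back-substitution gives: 49·(-11) + 90·(6) = 1
So 49⁻¹ ≡ -11 ≡ 79 (mod 90)
Check: 49 × 79 = 3871 ≡ 1 (mod 90) ✓

49⁻¹ ≡ 79 (mod 90)


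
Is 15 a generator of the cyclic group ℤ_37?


g generates ℤ_n iff gcd(g, n) = 1
gcd(15, 37) = 1
Since gcd = 1, 15 is a generator.

Yes, 15 generates ℤ_37


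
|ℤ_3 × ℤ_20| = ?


|A × B| = |A| · |B|
|ℤ_3 × ℤ_20| = 3 × 20 = 60

|ℤ_3 × ℤ_20| = 60


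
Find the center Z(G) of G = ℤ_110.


Z(G) = {g ∈ G | gx = xg for all x ∈ G}
ℤ_110 is abelian, so Z(G) = G

Z(ℤ_110) = ℤ_110


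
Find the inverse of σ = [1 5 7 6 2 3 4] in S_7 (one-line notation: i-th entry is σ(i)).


To find σ⁻¹, swap domain and range:
σ(1) = 1 → σ⁻¹(1) = 1
σ(2) = 5 → σ⁻¹(5) = 2
σ(3) = 7 → σ⁻¹(7) = 3
σ(4) = 6 → σ⁻¹(6) = 4
σ(5) = 2 → σ⁻¹(2) = 5
σ(6) = 3 → σ⁻¹(3) = 6
σ(7) = 4 → σ⁻¹(4) = 7

σ⁻¹ = [1 5 6 7 2 4 3]


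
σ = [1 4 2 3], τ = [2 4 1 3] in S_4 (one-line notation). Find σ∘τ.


σ∘τ: apply τ first, then σ
1 →τ 2 →σ 4
2 →τ 4 →σ 3
3 →τ 1 →σ 1
4 →τ 3 →σ 2

σ∘τ = [4 3 1 2]


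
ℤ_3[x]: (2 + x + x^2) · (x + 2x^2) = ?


Expand and collect like terms; reduce coefficients mod 3:
x^0: 2·0 = 0 ≡ 0 (mod 3)
x^1: 2·1 + 1·0 = 2 ≡ 2 (mod 3)
x^2: 2·2 + 1·1 + 1·0 = 5 ≡ 2 (mod 3)
x^3: 1·2 + 1·1 = 3 ≡ 0 (mod 3)
x^4: 1·2 = 2 ≡ 2 (mod 3)
Result: 2x + 2x^2 + 2x^4

f · g = 2x + 2x^2 + 2x^4


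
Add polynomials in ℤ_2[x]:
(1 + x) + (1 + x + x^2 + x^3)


Add coefficients mod 2:
x^0: 1 + 1 = 0 (mod 2)
x^1: 1 + 1 = 0 (mod 2)
x^2: 0 + 1 = 1 (mod 2)
x^3: 0 + 1 = 1 (mod 2)
Result: x^2 + x^3

f + g = x^2 + x^3


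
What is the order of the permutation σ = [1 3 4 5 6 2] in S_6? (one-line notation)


Cycle decomposition: (2 3 4 5 6)
Cycle lengths: 5
Order = lcm(5) = 5

ord(σ) = 5


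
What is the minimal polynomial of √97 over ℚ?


√97 satisfies x² - 97 = 0, irreducible over ℚ since 97 is squarefree

Minimal polynomial: x² - 97


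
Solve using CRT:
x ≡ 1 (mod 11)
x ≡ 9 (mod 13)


m₁ = 11, m₂ = 13, gcd = 1, so CRT applies. M = m₁·m₂ = 143
Let M₁ = M/m₁ = 13, M₂ = M/m₂ = 11
Find y₁ ≡ M₁⁻¹ (mod m₁): 13⁻¹ ≡ 6 (mod 11)
Find y₂ ≡ M₂⁻¹ (mod m₂): 11⁻¹ ≡ 6 (mod 13)
x = a₁·M₁·y₁ + a₂·M₂·y₂ = 1·13·6 + 9·11·6 = 672
Reduce mod 143: x ≡ 100
Check: 100 mod 11 = 1 ✓, 100 mod 13 = 9 ✓

x ≡ 100 (mod 143)


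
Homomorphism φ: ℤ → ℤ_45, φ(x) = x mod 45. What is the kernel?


Kernel = preimage of identity
ker(φ) = {x ∈ ℤ : x ≡ 0 (mod 45)} = 45ℤ = {0, ±45, ±90, ...}

ker(φ) = 45ℤ


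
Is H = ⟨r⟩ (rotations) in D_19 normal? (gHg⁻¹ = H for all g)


H = ⟨r⟩ (rotations) in D_19
The rotation subgroup ⟨r⟩ has index 2 in D_19, so it is normal

Yes, normal subgroup


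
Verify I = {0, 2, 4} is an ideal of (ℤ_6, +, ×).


Check ideal conditions for I = {0, 2, 4} in ℤ_6:
(1) I is an additive subgroup? Yes
(2) For r ∈ ℤ_6 and a ∈ I: r·a ∈ I? Yes

Yes, I is an ideal of ℤ_6


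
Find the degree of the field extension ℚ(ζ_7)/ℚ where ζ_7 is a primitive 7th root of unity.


[ℚ(ζ_n):ℚ] = deg Φ_n(x) = φ(n). Here φ(7) = 6

[ℚ(ζ_7)/ℚ where ζ_7 is a primitive 7th root of unity] = 6


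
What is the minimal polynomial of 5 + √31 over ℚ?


Let α = 5 + √31. Then α - 5 = √31, so (α - 5)² = 31, giving α² - 10α - 6 = 0. Degree 2 and α ∉ ℚ, so this is the minimal polynomial.

Minimal polynomial: x² - 10x - 6


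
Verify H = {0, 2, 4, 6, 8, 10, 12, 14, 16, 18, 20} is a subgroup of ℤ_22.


Subgroup test for H = {0, 2, 4, 6, 8, 10, 12, 14, 16, 18, 20} in (ℤ_22, +):
(1) 0 ∈ H? Yes
(2) Closure: for all a,b ∈ H, (a+b) mod 22 ∈ H? Yes
(3) Inverses: for all a ∈ H, -a mod 22 ∈ H? Yes

Yes, H is a subgroup of ℤ_22


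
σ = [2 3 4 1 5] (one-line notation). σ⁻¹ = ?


To find σ⁻¹, swap domain and range:
σ(1) = 2 → σ⁻¹(2) = 1
σ(2) = 3 → σ⁻¹(3) = 2
σ(3) = 4 → σ⁻¹(4) = 3
σ(4) = 1 → σ⁻¹(1) = 4
σ(5) = 5 → σ⁻¹(5) = 5

σ⁻¹ = [4 1 2 3 5]


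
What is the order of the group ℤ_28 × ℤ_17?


|A × B| = |A| · |B|
|ℤ_28 × ℤ_17| = 28 × 17 = 476

|ℤ_28 × ℤ_17| = 476


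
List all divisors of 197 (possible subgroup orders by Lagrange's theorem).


Lagrange's theorem: |H| divides |G|
|G| = 197
Divisors of 197: 1, 197

Possible subgroup orders: {1, 197}


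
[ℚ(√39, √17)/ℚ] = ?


[ℚ(√39,√17):ℚ] = [ℚ(√39,√17):ℚ(√39)]·[ℚ(√39):ℚ] = 2·2 = 4

[ℚ(√39, √17)/ℚ] = 4


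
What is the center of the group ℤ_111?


Z(G) = {g ∈ G | gx = xg for all x ∈ G}
ℤ_111 is abelian, so Z(G) = G

Z(ℤ_111) = ℤ_111


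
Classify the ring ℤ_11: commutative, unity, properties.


ℤ_11 is a commutative ring with unity 1; 11 is prime, so ℤ_11 is a field (hence an integral domain)
Commutative: Yes
Integral domain: Yes
Has unity: Yes

ℤ_11: Commutative=Yes, Unity=Yes


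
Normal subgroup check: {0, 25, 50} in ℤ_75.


H = {0, 25, 50} in ℤ_75
ℤ_75 is abelian; every subgroup of an abelian group is normal

Yes, normal subgroup


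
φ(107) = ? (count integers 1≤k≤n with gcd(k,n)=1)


Factor n: 107 = 107
φ(n) = n · ∏(1 - 1/p) over distinct primes p | n
φ(107) = 107 · (1 - 1/107) = 106

φ(107) = 106


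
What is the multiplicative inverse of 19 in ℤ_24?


Use the extended Euclidean algorithm to write 1 = 19·s + 24·t; then s mod 24 is the inverse.
Euclidean algorithm:
  19 = 0·24 + 19
  24 = 1·19 + 5
  19 = 3·5 + 4
  5 = 1·4 + 1
  4 = 4·1 + 0
gcd(19,24) = 1
Back-substitution gives: 19·(-5) + 24·(4) = 1
So 19⁻¹ ≡ -5 ≡ 19 (mod 24)
Check: 19 × 19 = 361 ≡ 1 (mod 24) ✓

19⁻¹ ≡ 19 (mod 24)


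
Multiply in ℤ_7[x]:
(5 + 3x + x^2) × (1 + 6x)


Expand and collect like terms; reduce coefficients mod 7:
x^0: 5·1 = 5 ≡ 5 (mod 7)
x^1: 5·6 + 3·1 = 33 ≡ 5 (mod 7)
x^2: 3·6 + 1·1 = 19 ≡ 5 (mod 7)
x^3: 1·6 = 6 ≡ 6 (mod 7)
Result: 5 + 5x + 5x^2 + 6x^3

f · g = 5 + 5x + 5x^2 + 6x^3


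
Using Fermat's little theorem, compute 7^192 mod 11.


Fermat's little theorem: if p is prime and gcd(a,p)=1, then a^(p-1) ≡ 1 (mod p)
p = 11 is prime, gcd(7,11) = 1
Reduce exponent: 192 mod 10 = 2
So 7^192 ≡ 7^2 (mod 11)
7^2 mod 11 = 5

7^192 ≡ 5 (mod 11)


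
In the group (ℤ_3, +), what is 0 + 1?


Operation: addition mod 3
0 + 1 = (a + b) mod 3 with a = 0, b = 1

0 + 1 = 1


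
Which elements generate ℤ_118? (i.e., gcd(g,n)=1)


g generates ℤ_n iff gcd(g,n) = 1
Prime factors of 118: 2, 59
Generators are g ∈ {1,...,117} not divisible by any of these primes.
Generators: {1, 3, 5, 7, 9, 11, 13, 15, 17, 19, 21, 23, 25, 27, 29, 31, 33, 35, 37, 39, 41, 43, 45, 47, 49, 51, 53, 55, 57, 61, 63, 65, 67, 69, 71, 73, 75, 77, 79, 81, 83, 85, 87, 89, 91, 93, 95, 97, 99, 101, 103, 105, 107, 109, 111, 113, 115, 117}
Number of generators = φ(118) = 58

Generators of ℤ_118 = {1, 3, 5, 7, 9, 11, 13, 15, 17, 19, 21, 23, 25, 27, 29, 31, 33, 35, 37, 39, 41, 43, 45, 47, 49, 51, 53, 55, 57, 61, 63, 65, 67, 69, 71, 73, 75, 77, 79, 81, 83, 85, 87, 89, 91, 93, 95, 97, 99, 101, 103, 105, 107, 109, 111, 113, 115, 117}


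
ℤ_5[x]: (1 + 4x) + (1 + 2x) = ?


Add coefficients mod 5:
x^0: 1 + 1 = 2 (mod 5)
x^1: 4 + 2 = 1 (mod 5)
Result: 2 + x

f + g = 2 + x


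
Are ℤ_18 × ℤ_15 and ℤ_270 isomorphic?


Comparing ℤ_18 × ℤ_15 and ℤ_270:
gcd(18,15) = 3 ≠ 1. Max element order in ℤ_18×ℤ_15 is lcm(18,15) = 90 < 270, so it has no element of order 270

No, ℤ_18 × ℤ_15 ≇ ℤ_270


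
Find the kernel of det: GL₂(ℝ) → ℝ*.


Kernel = preimage of identity
ker(det) = {A | det(A) = 1} = SL₂(ℝ)

ker(det) = SL₂(ℝ)


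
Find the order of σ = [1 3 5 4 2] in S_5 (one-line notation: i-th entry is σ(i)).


Cycle decomposition: (2 3 5)
Cycle lengths: 3
Order = lcm(3) = 3

ord(σ) = 3


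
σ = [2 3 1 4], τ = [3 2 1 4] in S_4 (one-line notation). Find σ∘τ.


σ∘τ: apply τ first, then σ
1 →τ 3 →σ 1
2 →τ 2 →σ 3
3 →τ 1 →σ 2
4 →τ 4 →σ 4

σ∘τ = [1 3 2 4]


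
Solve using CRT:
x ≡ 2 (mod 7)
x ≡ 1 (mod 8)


m₁ = 7, m₂ = 8, gcd = 1, so CRT applies. M = m₁·m₂ = 56
Let M₁ = M/m₁ = 8, M₂ = M/m₂ = 7
Find y₁ ≡ M₁⁻¹ (mod m₁): 8⁻¹ ≡ 1 (mod 7)
Find y₂ ≡ M₂⁻¹ (mod m₂): 7⁻¹ ≡ 7 (mod 8)
x = a₁·M₁·y₁ + a₂·M₂·y₂ = 2·8·1 + 1·7·7 = 65
Reduce mod 56: x ≡ 9
Check: 9 mod 7 = 2 ✓, 9 mod 8 = 1 ✓

x ≡ 9 (mod 56)


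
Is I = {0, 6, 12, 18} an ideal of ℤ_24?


Check ideal conditions for I = {0, 6, 12, 18} in ℤ_24:
(1) I is an additive subgroup? Yes
(2) For r ∈ ℤ_24 and a ∈ I: r·a ∈ I? Yes

Yes, I is an ideal of ℤ_24


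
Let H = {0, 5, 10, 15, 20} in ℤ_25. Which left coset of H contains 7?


7 + H = {7 + h (mod 25) : h ∈ H}
7+0=7, 7+5=12, 7+10=17, 7+15=22, 7+20=2
7 + H = {2, 7, 12, 17, 22} = 2 + H

7 + H = {2, 7, 12, 17, 22}


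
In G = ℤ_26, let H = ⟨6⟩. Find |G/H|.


|⟨6⟩| = n / gcd(6, 26) = 26 / 2 = 13
H is normal (ℤ_26 is abelian).
|G/H| = |G| / |H| = 26 / 13 = 2

|G/H| = 2


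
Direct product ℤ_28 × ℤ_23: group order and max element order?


|ℤ_28 × ℤ_23| = 28 × 23 = 644
Max element order = lcm(28,23) = 644
Cyclic? Yes (gcd=1)

|ℤ_28×ℤ_23| = 644, max element order = 644


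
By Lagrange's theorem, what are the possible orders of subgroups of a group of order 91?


Lagrange's theorem: |H| divides |G|
|G| = 91
Divisors of 91: 1, 7, 13, 91

Possible subgroup orders: {1, 7, 13, 91}


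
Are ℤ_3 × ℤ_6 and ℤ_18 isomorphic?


Comparing ℤ_3 × ℤ_6 and ℤ_18:
gcd(3,6) = 3 ≠ 1. Max element order in ℤ_3×ℤ_6 is lcm(3,6) = 6 < 18, so it has no element of order 18

No, ℤ_3 × ℤ_6 ≇ ℤ_18


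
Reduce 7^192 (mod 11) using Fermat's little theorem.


Fermat's little theorem: if p is prime and gcd(a,p)=1, then a^(p-1) ≡ 1 (mod p)
p = 11 is prime, gcd(7,11) = 1
Reduce exponent: 192 mod 10 = 2
So 7^192 ≡ 7^2 (mod 11)
7^2 mod 11 = 5

7^192 ≡ 5 (mod 11)


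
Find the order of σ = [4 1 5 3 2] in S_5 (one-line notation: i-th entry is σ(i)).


Cycle decomposition: (1 4 3 5 2)
Cycle lengths: 5
Order = lcm(5) = 5

ord(σ) = 5


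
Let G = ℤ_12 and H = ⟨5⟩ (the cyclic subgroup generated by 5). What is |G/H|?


|⟨5⟩| = n / gcd(5, 12) = 12 / 1 = 12
H is normal (ℤ_12 is abelian).
|G/H| = |G| / |H| = 12 / 12 = 1

|G/H| = 1


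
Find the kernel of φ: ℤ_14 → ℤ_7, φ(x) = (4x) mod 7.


Kernel = preimage of identity
ker(φ) = {x ∈ ℤ_14 : 4x ≡ 0 (mod 7)}. Since 7 | 14, φ is well-defined. The kernel is the cyclic subgroup ⟨7⟩ of ℤ_14 (order 2), i.e. {0, 7}

ker(φ) = {0, 7}


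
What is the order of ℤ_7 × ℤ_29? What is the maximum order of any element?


|ℤ_7 × ℤ_29| = 7 × 29 = 203
Max element order = lcm(7,29) = 203
Cyclic? Yes (gcd=1)

|ℤ_7×ℤ_29| = 203, max element order = 203


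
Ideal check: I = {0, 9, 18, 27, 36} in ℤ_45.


Check ideal conditions for I = {0, 9, 18, 27, 36} in ℤ_45:
(1) I is an additive subgroup? Yes
(2) For r ∈ ℤ_45 and a ∈ I: r·a ∈ I? Yes

Yes, I is an ideal of ℤ_45


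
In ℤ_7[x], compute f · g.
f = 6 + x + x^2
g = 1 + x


Expand and collect like terms; reduce coefficients mod 7:
x^0: 6·1 = 6 ≡ 6 (mod 7)
x^1: 6·1 + 1·1 = 7 ≡ 0 (mod 7)
x^2: 1·1 + 1·1 = 2 ≡ 2 (mod 7)
x^3: 1·1 = 1 ≡ 1 (mod 7)
Result: 6 + 2x^2 + x^3

f · g = 6 + 2x^2 + x^3


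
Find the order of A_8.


|A_n| = n!/2 (even permutations)
|A_8| = 8!/2 = 40320/2 = 20160

|A_8| = 20160


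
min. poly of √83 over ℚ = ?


√83 satisfies x² - 83 = 0, irreducible over ℚ since 83 is squarefree

Minimal polynomial: x² - 83


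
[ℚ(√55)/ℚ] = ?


√55 has minimal polynomial x² - 55 (irreducible over ℚ since 55 is squarefree)

[ℚ(√55)/ℚ] = 2


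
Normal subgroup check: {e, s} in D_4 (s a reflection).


H = {e, s} in D_4 (s a reflection)
r·s·r⁻¹ = sr⁻² ≠ s for n ≥ 3, so {e, s} is not closed under conjugation

No, not a normal subgroup


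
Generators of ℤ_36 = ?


g generates ℤ_n iff gcd(g,n) = 1
Prime factors of 36: 2, 3
Generators are g ∈ {1,...,35} not divisible by any of these primes.
Generators: {1, 5, 7, 11, 13, 17, 19, 23, 25, 29, 31, 35}
Number of generators = φ(36) = 12

Generators of ℤ_36 = {1, 5, 7, 11, 13, 17, 19, 23, 25, 29, 31, 35}


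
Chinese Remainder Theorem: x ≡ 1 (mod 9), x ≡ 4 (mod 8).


m₁ = 9, m₂ = 8, gcd = 1, so CRT applies. M = m₁·m₂ = 72
Let M₁ = M/m₁ = 8, M₂ = M/m₂ = 9
Find y₁ ≡ M₁⁻¹ (mod m₁): 8⁻¹ ≡ 8 (mod 9)
Find y₂ ≡ M₂⁻¹ (mod m₂): 9⁻¹ ≡ 1 (mod 8)
x = a₁·M₁·y₁ + a₂·M₂·y₂ = 1·8·8 + 4·9·1 = 100
Reduce mod 72: x ≡ 28
Check: 28 mod 9 = 1 ✓, 28 mod 8 = 4 ✓

x ≡ 28 (mod 72)


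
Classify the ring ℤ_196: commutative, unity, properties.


ℤ_196 is a commutative ring with unity 1; 196 = 2×98 is composite, so 2·98 ≡ 0 gives zero divisors (not an integral domain)
Commutative: Yes
Integral domain: No
Has unity: Yes

ℤ_196: Commutative=Yes, Unity=Yes


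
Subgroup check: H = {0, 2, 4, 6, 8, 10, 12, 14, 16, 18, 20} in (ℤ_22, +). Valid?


Subgroup test for H = {0, 2, 4, 6, 8, 10, 12, 14, 16, 18, 20} in (ℤ_22, +):
(1) 0 ∈ H? Yes
(2) Closure: for all a,b ∈ H, (a+b) mod 22 ∈ H? Yes
(3) Inverses: for all a ∈ H, -a mod 22 ∈ H? Yes

Yes, H is a subgroup of ℤ_22


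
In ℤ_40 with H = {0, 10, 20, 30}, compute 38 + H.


38 + H = {38 + h (mod 40) : h ∈ H}
38+0=38, 38+10=8, 38+20=18, 38+30=28
38 + H = {8, 18, 28, 38} = 8 + H

38 + H = {8, 18, 28, 38}


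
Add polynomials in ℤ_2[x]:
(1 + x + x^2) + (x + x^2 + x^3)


Add coefficients mod 2:
x^0: 1 + 0 = 1 (mod 2)
x^1: 1 + 1 = 0 (mod 2)
x^2: 1 + 1 = 0 (mod 2)
x^3: 0 + 1 = 1 (mod 2)
Result: 1 + x^3

f + g = 1 + x^3


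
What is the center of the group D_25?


Z(G) = {g ∈ G | gx = xg for all x ∈ G}
For odd n, Z(D_n) = {e}: no nontrivial rotation commutes with all reflections

Z(D_25) = {e}


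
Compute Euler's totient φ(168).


Factor n: 168 = 2^3 × 3 × 7
φ(n) = n · ∏(1 - 1/p) over distinct primes p | n
φ(168) = 168 · (1 - 1/2) · (1 - 1/3) · (1 - 1/7) = 48

φ(168) = 48


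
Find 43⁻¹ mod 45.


Use the extended Euclidean algorithm to write 1 = 43·s + 45·t; then s mod 45 is the inverse.
Euclidean algorithm:
  43 = 0·45 + 43
  45 = 1·43 + 2
  43 = 21·2 + 1
  2 = 2·1 + 0
gcd(43,45) = 1
Back-substitution gives: 43·(22) + 45·(-21) = 1
So 43⁻¹ ≡ 22 ≡ 22 (mod 45)
Check: 43 × 22 = 946 ≡ 1 (mod 45) ✓

43⁻¹ ≡ 22 (mod 45)


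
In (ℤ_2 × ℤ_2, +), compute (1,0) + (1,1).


Operation: componentwise addition mod (2, 2)
(1,0) + (1,1) = ((a₁+b₁) mod 2, (a₂+b₂) mod 2) with a = (1,0), b = (1,1)

(1,0) + (1,1) = (0,1)


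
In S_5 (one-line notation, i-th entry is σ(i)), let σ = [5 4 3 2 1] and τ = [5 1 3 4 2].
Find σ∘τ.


σ∘τ: apply τ first, then σ
1 →τ 5 →σ 1
2 →τ 1 →σ 5
3 →τ 3 →σ 3
4 →τ 4 →σ 2
5 →τ 2 →σ 4

σ∘τ = [1 5 3 2 4]


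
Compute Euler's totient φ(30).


φ(n) = count of k ∈ {1,...,n} with gcd(k,n)=1
Coprimes to 30: {1, 7, 11, 13, 17, 19, 23, 29}
Count: 8

φ(30) = 8


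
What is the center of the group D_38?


Z(G) = {g ∈ G | gx = xg for all x ∈ G}
For even n, Z(D_n) = {e, r^(n/2)}: the 180° rotation r^19 commutes with every reflection and rotation

Z(D_38) = {e, r^19}


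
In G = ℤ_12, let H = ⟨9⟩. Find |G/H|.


|⟨9⟩| = n / gcd(9, 12) = 12 / 3 = 4
H is normal (ℤ_12 is abelian).
|G/H| = |G| / |H| = 12 / 4 = 3

|G/H| = 3


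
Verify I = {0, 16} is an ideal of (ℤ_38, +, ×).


Check ideal conditions for I = {0, 16} in ℤ_38:
(1) I is an additive subgroup? No
(2) For r ∈ ℤ_38 and a ∈ I: r·a ∈ I? No  [counterexample: r=2, a=16, r·a mod 38 = 32 ∉ I]

No, I is not an ideal of ℤ_38


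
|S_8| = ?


|S_n| = n! (number of permutations of n symbols)
|S_8| = 8! = 40320

|S_8| = 40320


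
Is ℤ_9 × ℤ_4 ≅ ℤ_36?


Comparing ℤ_9 × ℤ_4 and ℤ_36:
gcd(9,4) = 1, so ℤ_9 × ℤ_4 ≅ ℤ_36 (CRT)

Yes, ℤ_9 × ℤ_4 ≅ ℤ_36


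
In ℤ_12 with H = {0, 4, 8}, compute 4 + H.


4 + H = {4 + h (mod 12) : h ∈ H}
4+0=4, 4+4=8, 4+8=0
4 + H = {0, 4, 8} = 0 + H

4 + H = {0, 4, 8}


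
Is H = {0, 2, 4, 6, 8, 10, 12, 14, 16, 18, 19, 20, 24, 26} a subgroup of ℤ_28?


Subgroup test for H = {0, 2, 4, 6, 8, 10, 12, 14, 16, 18, 19, 20, 24, 26} in (ℤ_28, +):
(1) 0 ∈ H? Yes
(2) Closure: for all a,b ∈ H, (a+b) mod 28 ∈ H? No  [counterexample: 2 + 19 = 21 ∉ H]
(3) Inverses: for all a ∈ H, -a mod 28 ∈ H? No

No, H is not a subgroup of ℤ_28


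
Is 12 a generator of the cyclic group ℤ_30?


g generates ℤ_n iff gcd(g, n) = 1
gcd(12, 30) = 6
Since gcd = 6 ≠ 1, ⟨12⟩ has order 5 < 30, so 12 is not a generator.

No, 12 does not generate ℤ_30


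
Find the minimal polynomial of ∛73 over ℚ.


∛73 satisfies x³ - 73 = 0, irreducible over ℚ (no rational root; 73 is not a perfect cube)

Minimal polynomial: x³ - 73


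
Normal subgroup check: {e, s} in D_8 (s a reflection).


H = {e, s} in D_8 (s a reflection)
r·s·r⁻¹ = sr⁻² ≠ s for n ≥ 3, so {e, s} is not closed under conjugation

No, not a normal subgroup


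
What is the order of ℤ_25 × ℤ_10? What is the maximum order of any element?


|ℤ_25 × ℤ_10| = 25 × 10 = 250
Max element order = lcm(25,10) = 50
Cyclic? No (gcd=5)

|ℤ_25×ℤ_10| = 250, max element order = 50


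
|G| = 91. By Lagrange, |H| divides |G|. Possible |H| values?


Lagrange's theorem: |H| divides |G|
|G| = 91
Divisors of 91: 1, 7, 13, 91

Possible subgroup orders: {1, 7, 13, 91}


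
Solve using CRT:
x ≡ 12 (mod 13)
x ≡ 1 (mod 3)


m₁ = 13, m₂ = 3, gcd = 1, so CRT applies. M = m₁·m₂ = 39
Let M₁ = M/m₁ = 3, M₂ = M/m₂ = 13
Find y₁ ≡ M₁⁻¹ (mod m₁): 3⁻¹ ≡ 9 (mod 13)
Find y₂ ≡ M₂⁻¹ (mod m₂): 13⁻¹ ≡ 1 (mod 3)
x = a₁·M₁·y₁ + a₂·M₂·y₂ = 12·3·9 + 1·13·1 = 337
Reduce mod 39: x ≡ 25
Check: 25 mod 13 = 12 ✓, 25 mod 3 = 1 ✓

x ≡ 25 (mod 39)


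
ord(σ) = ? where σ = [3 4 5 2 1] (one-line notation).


Cycle decomposition: (1 3 5) (2 4)
Cycle lengths: 3, 2
Order = lcm(3, 2) = 6

ord(σ) = 6


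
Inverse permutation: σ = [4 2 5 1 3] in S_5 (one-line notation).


To find σ⁻¹, swap domain and range:
σ(1) = 4 → σ⁻¹(4) = 1
σ(2) = 2 → σ⁻¹(2) = 2
σ(3) = 5 → σ⁻¹(5) = 3
σ(4) = 1 → σ⁻¹(1) = 4
σ(5) = 3 → σ⁻¹(3) = 5

σ⁻¹ = [4 2 5 1 3]


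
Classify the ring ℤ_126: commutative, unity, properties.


ℤ_126 is a commutative ring with unity 1; 126 = 2×63 is composite, so 2·63 ≡ 0 gives zero divisors (not an integral domain)
Commutative: Yes
Integral domain: No
Has unity: Yes

ℤ_126: Commutative=Yes, Unity=Yes


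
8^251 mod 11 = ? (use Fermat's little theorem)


Fermat's little theorem: if p is prime and gcd(a,p)=1, then a^(p-1) ≡ 1 (mod p)
p = 11 is prime, gcd(8,11) = 1
Reduce exponent: 251 mod 10 = 1
So 8^251 ≡ 8^1 (mod 11)
8^1 mod 11 = 8

8^251 ≡ 8 (mod 11)


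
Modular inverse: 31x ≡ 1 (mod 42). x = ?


Use the extended Euclidean algorithm to write 1 = 31·s + 42·t; then s mod 42 is the inverse.
Euclidean algorithm:
  31 = 0·42 + 31
  42 = 1·31 + 11
  31 = 2·11 + 9
  11 = 1·9 + 2
  9 = 4·2 + 1
  2 = 2·1 + 0
gcd(31,42) = 1
Back-substitution gives: 31·(19) + 42·(-14) = 1
So 31⁻¹ ≡ 19 ≡ 19 (mod 42)
Check: 31 × 19 = 589 ≡ 1 (mod 42) ✓

31⁻¹ ≡ 19 (mod 42)


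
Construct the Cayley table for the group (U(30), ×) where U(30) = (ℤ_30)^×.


Elements: {1, 7, 11, 13, 17, 19, 23, 29}
Operation: multiplication mod 30
Entry (a, b) = (a × b) mod 30

Cayley table:
   |  1 |  7 | 11 | 13 | 17 | 19 | 23 | 29
 1 |  1 |  7 | 11 | 13 | 17 | 19 | 23 | 29
 7 |  7 | 19 | 17 |  1 | 29 | 13 | 11 | 23
11 | 11 | 17 |  1 | 23 |  7 | 29 | 13 | 19
13 | 13 |  1 | 23 | 19 | 11 |  7 | 29 | 17
17 | 17 | 29 |  7 | 11 | 19 | 23 |  1 | 13
19 | 19 | 13 | 29 |  7 | 23 |  1 | 17 | 11
23 | 23 | 11 | 13 | 29 |  1 | 17 | 19 |  7
29 | 29 | 23 | 19 | 17 | 13 | 11 |  7 |  1


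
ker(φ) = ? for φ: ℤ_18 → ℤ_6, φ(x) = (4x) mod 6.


Kernel = preimage of identity
ker(φ) = {x ∈ ℤ_18 : 4x ≡ 0 (mod 6)}. Since 6 | 18, φ is well-defined. The kernel is the cyclic subgroup ⟨3⟩ of ℤ_18 (order 6), i.e. {0, 3, 6, 9, 12, 15}

ker(φ) = {0, 3, 6, 9, 12, 15}


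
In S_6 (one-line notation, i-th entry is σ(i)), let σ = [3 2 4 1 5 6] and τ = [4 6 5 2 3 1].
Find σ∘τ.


σ∘τ: apply τ first, then σ
1 →τ 4 →σ 1
2 →τ 6 →σ 6
3 →τ 5 →σ 5
4 →τ 2 →σ 2
5 →τ 3 →σ 4
6 →τ 1 →σ 3

σ∘τ = [1 6 5 2 4 3]


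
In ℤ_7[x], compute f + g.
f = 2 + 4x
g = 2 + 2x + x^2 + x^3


Add coefficients mod 7:
x^0: 2 + 2 = 4 (mod 7)
x^1: 4 + 2 = 6 (mod 7)
x^2: 0 + 1 = 1 (mod 7)
x^3: 0 + 1 = 1 (mod 7)
Result: 4 + 6x + x^2 + x^3

f + g = 4 + 6x + x^2 + x^3


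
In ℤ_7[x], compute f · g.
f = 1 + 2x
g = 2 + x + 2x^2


Expand and collect like terms; reduce coefficients mod 7:
x^0: 1·2 = 2 ≡ 2 (mod 7)
x^1: 1·1 + 2·2 = 5 ≡ 5 (mod 7)
x^2: 1·2 + 2·1 = 4 ≡ 4 (mod 7)
x^3: 2·2 = 4 ≡ 4 (mod 7)
Result: 2 + 5x + 4x^2 + 4x^3

f · g = 2 + 5x + 4x^2 + 4x^3


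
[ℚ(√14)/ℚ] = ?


√14 has minimal polynomial x² - 14 (irreducible over ℚ since 14 is squarefree)

[ℚ(√14)/ℚ] = 2
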